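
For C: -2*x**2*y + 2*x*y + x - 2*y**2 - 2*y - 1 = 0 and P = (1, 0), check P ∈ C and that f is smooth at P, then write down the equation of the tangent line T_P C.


Tangent line at P: x - 2*y - 1 = 0.

Step 1: f(1, 0) = 0, so P lies on C.
Step 2: partial derivatives
  f_x(x, y) = -4*x*y + 2*y + 1, f_y(x, y) = -2*x**2 + 2*x - 4*y - 2.
  f_x(P) = 1, f_y(P) = -2 (gradient nonzero, so P is smooth).
Step 3: tangent line at P: 1·(x − 1) + -2·(y − 0) = 0.
Expanding: x - 2*y - 1 = 0.


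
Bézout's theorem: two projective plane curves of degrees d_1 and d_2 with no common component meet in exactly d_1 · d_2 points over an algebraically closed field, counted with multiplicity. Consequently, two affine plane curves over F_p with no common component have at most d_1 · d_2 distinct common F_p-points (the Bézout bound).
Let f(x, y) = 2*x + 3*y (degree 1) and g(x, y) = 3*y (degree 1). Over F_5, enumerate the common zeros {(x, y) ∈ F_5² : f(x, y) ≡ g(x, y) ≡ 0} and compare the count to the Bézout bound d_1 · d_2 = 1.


Common zeros: {(0, 0)}; count = 1; Bézout bound = 1.

deg(f) = 1, deg(g) = 1, so Bézout bound = 1.
Scan x ∈ F_5. For each x, list the y ∈ F_5 with f(x, y) ≡ 0 and those with g(x, y) ≡ 0 (mod 5); the common zeros in that column are the intersection.
  x = 0: f ≡ 0 at y ∈ {0}; g ≡ 0 at y ∈ {0}; common: {0}.
  x = 1: f ≡ 0 at y ∈ {1}; g ≡ 0 at y ∈ {0}; common: ∅.
  x = 2: f ≡ 0 at y ∈ {2}; g ≡ 0 at y ∈ {0}; common: ∅.
  x = 3: f ≡ 0 at y ∈ {3}; g ≡ 0 at y ∈ {0}; common: ∅.
  x = 4: f ≡ 0 at y ∈ {4}; g ≡ 0 at y ∈ {0}; common: ∅.
Collecting: common zeros = {(0, 0)}, so the count is 1.
Comparison with the Bézout bound: 1 ≤ 1 = deg(f)·deg(g), as expected for curves with no common component (the bound is attained).


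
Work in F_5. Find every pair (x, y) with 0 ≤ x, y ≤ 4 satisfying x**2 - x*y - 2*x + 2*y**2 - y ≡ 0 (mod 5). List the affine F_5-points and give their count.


Affine F_5-points: {(0, 0), (0, 3), (2, 0), (2, 4), (4, 1), (4, 4)}; count = 6.

For each of the 25 pairs (x, y) ∈ F_5², evaluate f(x, y) mod 5. Record the zeros.
  x = 0: [0↦0, 1↦1, 2↦1, 3↦0, 4↦3]  zeros at y ∈ {0, 3}
  x = 1: [0↦4, 1↦4, 2↦3, 3↦1, 4↦3]  zeros at y ∈ ∅
  x = 2: [0↦0, 1↦4, 2↦2, 3↦4, 4↦0]  zeros at y ∈ {0, 4}
  x = 3: [0↦3, 1↦1, 2↦3, 3↦4, 4↦4]  zeros at y ∈ ∅
  x = 4: [0↦3, 1↦0, 2↦1, 3↦1, 4↦0]  zeros at y ∈ {1, 4}
Collecting zeros: affine points = {(0, 0), (0, 3), (2, 0), (2, 4), (4, 1), (4, 4)}.
Total count |C(F_5)_aff| = 6.


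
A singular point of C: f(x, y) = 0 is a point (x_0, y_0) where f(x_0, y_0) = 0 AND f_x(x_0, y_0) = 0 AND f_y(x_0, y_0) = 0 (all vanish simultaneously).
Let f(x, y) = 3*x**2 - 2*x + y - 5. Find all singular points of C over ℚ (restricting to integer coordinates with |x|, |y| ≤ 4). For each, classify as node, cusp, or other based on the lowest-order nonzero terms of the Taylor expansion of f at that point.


No singular points in the scanned grid; C is smooth there.

Compute partial derivatives:
  f_x = 6*x - 2.
  f_y = 1.
f_y = 1 is a nonzero constant, so f_y never vanishes: no point (x, y) can satisfy f = f_x = f_y = 0. In particular no (x, y) ∈ {−4, ..., 4}² is singular; the curve is smooth.


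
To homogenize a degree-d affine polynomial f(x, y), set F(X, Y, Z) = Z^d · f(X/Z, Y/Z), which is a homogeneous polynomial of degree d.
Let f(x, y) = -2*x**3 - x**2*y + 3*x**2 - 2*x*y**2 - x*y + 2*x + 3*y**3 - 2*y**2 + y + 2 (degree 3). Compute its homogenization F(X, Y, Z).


F(X, Y, Z) = -2*X**3 - X**2*Y + 3*X**2*Z - 2*X*Y**2 - X*Y*Z + 2*X*Z**2 + 3*Y**3 - 2*Y**2*Z + Y*Z**2 + 2*Z**3

deg(f) = 3.
Substitute x = X/Z, y = Y/Z into f, then multiply by Z^3.
  monomial -2·x^3·y^0 ↦ -2·X^3·Y^0·Z^0.
  monomial -1·x^2·y^1 ↦ -1·X^2·Y^1·Z^0.
  monomial 3·x^2·y^0 ↦ 3·X^2·Y^0·Z^1.
  monomial -2·x^1·y^2 ↦ -2·X^1·Y^2·Z^0.
  monomial -1·x^1·y^1 ↦ -1·X^1·Y^1·Z^1.
  monomial 2·x^1·y^0 ↦ 2·X^1·Y^0·Z^2.
  monomial 3·x^0·y^3 ↦ 3·X^0·Y^3·Z^0.
  monomial -2·x^0·y^2 ↦ -2·X^0·Y^2·Z^1.
  monomial 1·x^0·y^1 ↦ 1·X^0·Y^1·Z^2.
  monomial 2·x^0·y^0 ↦ 2·X^0·Y^0·Z^3.
Collecting: F(X, Y, Z) = -2*X**3 - X**2*Y + 3*X**2*Z - 2*X*Y**2 - X*Y*Z + 2*X*Z**2 + 3*Y**3 - 2*Y**2*Z + Y*Z**2 + 2*Z**3.


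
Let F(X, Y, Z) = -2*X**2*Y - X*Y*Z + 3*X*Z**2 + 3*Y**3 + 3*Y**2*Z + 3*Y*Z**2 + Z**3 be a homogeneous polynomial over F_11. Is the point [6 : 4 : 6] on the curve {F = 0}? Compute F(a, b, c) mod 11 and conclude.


F(6,4,6) ≡ 2 (mod 11); P is NOT on the curve.

Evaluate F(6, 4, 6) term-by-term (mod 11).
  -2*X**2*Y ↦ -2·36·4·1 = -288
  -X*Y*Z ↦ -1·6·4·6 = -144
  3*X*Z**2 ↦ 3·6·1·36 = 648
  3*Y**3 ↦ 3·1·64·1 = 192
  3*Y**2*Z ↦ 3·1·16·6 = 288
  3*Y*Z**2 ↦ 3·1·4·36 = 432
  Z**3 ↦ 1·1·1·216 = 216
Sum: F(6, 4, 6) = (-288) + (-144) + (648) + (192) + (288) + (432) + (216) = 1344.
Reducing mod 11: 1344 ≡ 2 (mod 11).
Since F(a, b, c) ≡ 2 ≠ 0 (mod 11), P does NOT lie on the curve.


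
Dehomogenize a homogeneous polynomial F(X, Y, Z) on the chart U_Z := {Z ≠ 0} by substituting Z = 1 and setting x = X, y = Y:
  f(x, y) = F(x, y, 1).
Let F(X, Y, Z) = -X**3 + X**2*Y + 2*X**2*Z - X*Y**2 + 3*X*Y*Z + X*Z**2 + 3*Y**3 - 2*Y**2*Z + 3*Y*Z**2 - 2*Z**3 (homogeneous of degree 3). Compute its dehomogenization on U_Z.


f(x, y) = -x**3 + x**2*y + 2*x**2 - x*y**2 + 3*x*y + x + 3*y**3 - 2*y**2 + 3*y - 2

On U_Z we set Z = 1. Each monomial c·X^i·Y^j·Z^k in F becomes c·x^i·y^j·1^k = c·x^i·y^j.
Substituting Z = 1: F(X, Y, 1) = -x**3 + x**2*y + 2*x**2 - x*y**2 + 3*x*y + x + 3*y**3 - 2*y**2 + 3*y - 2.
Note: deg(f) ≤ deg(F) = 3; strict inequality happens when F is divisible by Z (lost terms).


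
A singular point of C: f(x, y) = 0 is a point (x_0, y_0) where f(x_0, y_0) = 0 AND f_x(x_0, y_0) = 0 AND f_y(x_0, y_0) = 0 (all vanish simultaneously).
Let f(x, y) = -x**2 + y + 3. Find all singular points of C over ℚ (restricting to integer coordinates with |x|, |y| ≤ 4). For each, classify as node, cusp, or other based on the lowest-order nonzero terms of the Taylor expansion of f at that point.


No singular points in the scanned grid; C is smooth there.

Compute partial derivatives:
  f_x = -2*x.
  f_y = 1.
f_y = 1 is a nonzero constant, so f_y never vanishes: no point (x, y) can satisfy f = f_x = f_y = 0. In particular no (x, y) ∈ {−4, ..., 4}² is singular; the curve is smooth.


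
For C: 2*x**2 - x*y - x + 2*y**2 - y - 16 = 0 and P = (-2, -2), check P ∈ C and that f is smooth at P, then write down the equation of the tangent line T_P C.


Tangent line at P: -7*x - 7*y - 28 = 0.

Step 1: f(-2, -2) = 0, so P lies on C.
Step 2: partial derivatives
  f_x(x, y) = 4*x - y - 1, f_y(x, y) = -x + 4*y - 1.
  f_x(P) = -7, f_y(P) = -7 (gradient nonzero, so P is smooth).
Step 3: tangent line at P: -7·(x − -2) + -7·(y − -2) = 0.
Expanding: -7*x - 7*y - 28 = 0.


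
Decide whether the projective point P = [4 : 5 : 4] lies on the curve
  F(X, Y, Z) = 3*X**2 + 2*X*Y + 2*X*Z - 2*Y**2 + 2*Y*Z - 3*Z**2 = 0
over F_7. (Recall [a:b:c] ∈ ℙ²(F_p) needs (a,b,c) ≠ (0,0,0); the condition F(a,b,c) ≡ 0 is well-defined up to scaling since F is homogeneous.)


F(4,5,4) ≡ 6 (mod 7); P is NOT on the curve.

Evaluate F(4, 5, 4) term-by-term (mod 7).
  3*X**2 ↦ 3·16·1·1 = 48
  2*X*Y ↦ 2·4·5·1 = 40
  2*X*Z ↦ 2·4·1·4 = 32
  -2*Y**2 ↦ -2·1·25·1 = -50
  2*Y*Z ↦ 2·1·5·4 = 40
  -3*Z**2 ↦ -3·1·1·16 = -48
Sum: F(4, 5, 4) = (48) + (40) + (32) + (-50) + (40) + (-48) = 62.
Reducing mod 7: 62 ≡ 6 (mod 7).
Since F(a, b, c) ≡ 6 ≠ 0 (mod 7), P does NOT lie on the curve.


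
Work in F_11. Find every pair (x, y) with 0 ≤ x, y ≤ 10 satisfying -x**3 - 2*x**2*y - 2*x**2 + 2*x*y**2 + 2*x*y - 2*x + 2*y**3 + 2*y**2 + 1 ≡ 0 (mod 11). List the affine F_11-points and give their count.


Affine F_11-points: {(1, 6), (1, 8), (2, 3), (2, 6), (2, 10), (5, 6), (6, 4), (9, 2), (10, 1), (10, 3), (10, 7)}; count = 11.

For each of the 121 pairs (x, y) ∈ F_11², evaluate f(x, y) mod 11. Record the zeros.
  x = 0: [0↦1, 1↦5, 2↦3, 3↦7, 4↦7, 5↦4, 6↦10, 7↦4, 8↦9, 9↦4, 10↦1]  zeros at y ∈ ∅
  x = 1: [0↦7, 1↦2, 2↦6, 3↦9, 4↦1, 5↦5, 6↦0, 7↦9, 8↦0, 9↦7, 10↦9]  zeros at y ∈ {6, 8}
  x = 2: [0↦3, 1↦7, 2↦2, 3↦0, 4↦2, 5↦9, 6↦0, 7↦9, 8↦4, 9↦8, 10↦0]  zeros at y ∈ {3, 6, 10}
  x = 3: [0↦5, 1↦3, 2↦7, 3↦7, 4↦4, 5↦10, 6↦4, 7↦9, 8↦4, 9↦1, 10↦1]  zeros at y ∈ ∅
  x = 4: [0↦7, 1↦6, 2↦4, 3↦2, 4↦1, 5↦2, 6↦6, 7↦3, 8↦5, 9↦2, 10↦6]  zeros at y ∈ ∅
  x = 5: [0↦3, 1↦10, 2↦9, 3↦1, 4↦9, 5↦1, 6↦0, 7↦7, 8↦1, 9↦5, 10↦9]  zeros at y ∈ {6}
  x = 6: [0↦9, 1↦9, 2↦5, 3↦9, 4↦0, 5↦1, 6↦2, 7↦4, 8↦8, 9↦4, 10↦4]  zeros at y ∈ {4}
  x = 7: [0↦8, 1↦8, 2↦8, 3↦9, 4↦1, 5↦7, 6↦6, 7↦10, 8↦9, 9↦4, 10↦7]  zeros at y ∈ ∅
  x = 8: [0↦5, 1↦1, 2↦1, 3↦6, 4↦6, 5↦2, 6↦6, 7↦8, 8↦9, 9↦10, 10↦1]  zeros at y ∈ ∅
  x = 9: [0↦5, 1↦4, 2↦0, 3↦5, 4↦9, 5↦2, 6↦7, 7↦3, 8↦2, 9↦5, 10↦2]  zeros at y ∈ {2}
  x = 10: [0↦2, 1↦0, 2↦10, 3↦0, 4↦4, 5↦1, 6↦3, 7↦0, 8↦4, 9↦5, 10↦4]  zeros at y ∈ {1, 3, 7}
Collecting zeros: affine points = {(1, 6), (1, 8), (2, 3), (2, 6), (2, 10), (5, 6), (6, 4), (9, 2), (10, 1), (10, 3), (10, 7)}.
Total count |C(F_11)_aff| = 11.


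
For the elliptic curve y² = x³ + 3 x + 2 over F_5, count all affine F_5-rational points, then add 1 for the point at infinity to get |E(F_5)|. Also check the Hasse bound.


Affine points = {(1, 1), (1, 4), (2, 1), (2, 4)}; affine count = 4; |E(F_5)| = 5.

Discriminant check: Δ ∝ 4a³ + 27b² = 4·3³ + 27·2² = 4·27 + 27·4 ≡ 1 (mod 5). Nonzero ⇒ E is nonsingular.
For each x ∈ F_5, compute rhs = x³ + 3·x + 2 mod 5, then count y ∈ F_5 with y² ≡ rhs.
  x = 0: rhs = 2, matching y values: none (0 points).
  x = 1: rhs = 1, matching y values: 1, 4 (2 points).
  x = 2: rhs = 1, matching y values: 1, 4 (2 points).
  x = 3: rhs = 3, matching y values: none (0 points).
  x = 4: rhs = 3, matching y values: none (0 points).
Total affine count: 4.
Full point count |E(F_5)| = 4 + 1 = 5.
Hasse bound: |5 − (5+1)| = |-1| = 1 ≤ 2√5 ≈ 4.4721 ✓.


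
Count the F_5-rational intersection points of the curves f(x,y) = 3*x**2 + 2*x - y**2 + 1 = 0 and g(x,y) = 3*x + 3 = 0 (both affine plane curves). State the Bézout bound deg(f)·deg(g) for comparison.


Common zeros: ∅; count = 0; Bézout bound = 2.

deg(f) = 2, deg(g) = 1, so Bézout bound = 2.
Scan x ∈ F_5. For each x, list the y ∈ F_5 with f(x, y) ≡ 0 and those with g(x, y) ≡ 0 (mod 5); the common zeros in that column are the intersection.
  x = 0: f ≡ 0 at y ∈ {1, 4}; g ≡ 0 at y ∈ ∅; common: ∅.
  x = 1: f ≡ 0 at y ∈ {1, 4}; g ≡ 0 at y ∈ ∅; common: ∅.
  x = 2: f ≡ 0 at y ∈ ∅; g ≡ 0 at y ∈ ∅; common: ∅.
  x = 3: f ≡ 0 at y ∈ {2, 3}; g ≡ 0 at y ∈ ∅; common: ∅.
  x = 4: f ≡ 0 at y ∈ ∅; g ≡ 0 at y ∈ {0, 1, 2, 3, 4}; common: ∅.
Collecting: common zeros = ∅, so the count is 0.
Comparison with the Bézout bound: 0 ≤ 2 = deg(f)·deg(g), as expected for curves with no common component (the affine F_5-count falls short of the bound because intersections may lie at infinity, over extension fields, or carry multiplicity).


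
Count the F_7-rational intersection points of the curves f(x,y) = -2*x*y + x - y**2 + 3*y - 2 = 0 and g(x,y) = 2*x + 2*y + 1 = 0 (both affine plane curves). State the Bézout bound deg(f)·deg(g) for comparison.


Common zeros: ∅; count = 0; Bézout bound = 2.

deg(f) = 2, deg(g) = 1, so Bézout bound = 2.
Scan x ∈ F_7. For each x, list the y ∈ F_7 with f(x, y) ≡ 0 and those with g(x, y) ≡ 0 (mod 7); the common zeros in that column are the intersection.
  x = 0: f ≡ 0 at y ∈ {1, 2}; g ≡ 0 at y ∈ {3}; common: ∅.
  x = 1: f ≡ 0 at y ∈ {3, 5}; g ≡ 0 at y ∈ {2}; common: ∅.
  x = 2: f ≡ 0 at y ∈ {0, 6}; g ≡ 0 at y ∈ {1}; common: ∅.
  x = 3: f ≡ 0 at y ∈ ∅; g ≡ 0 at y ∈ {0}; common: ∅.
  x = 4: f ≡ 0 at y ∈ ∅; g ≡ 0 at y ∈ {6}; common: ∅.
  x = 5: f ≡ 0 at y ∈ ∅; g ≡ 0 at y ∈ {5}; common: ∅.
  x = 6: f ≡ 0 at y ∈ ∅; g ≡ 0 at y ∈ {4}; common: ∅.
Collecting: common zeros = ∅, so the count is 0.
Comparison with the Bézout bound: 0 ≤ 2 = deg(f)·deg(g), as expected for curves with no common component (the affine F_7-count falls short of the bound because intersections may lie at infinity, over extension fields, or carry multiplicity).


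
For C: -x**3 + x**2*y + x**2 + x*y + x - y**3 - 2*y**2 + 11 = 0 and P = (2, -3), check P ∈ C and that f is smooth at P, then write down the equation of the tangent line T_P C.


Tangent line at P: -22*x - 9*y + 17 = 0.

Step 1: f(2, -3) = 0, so P lies on C.
Step 2: partial derivatives
  f_x(x, y) = -3*x**2 + 2*x*y + 2*x + y + 1, f_y(x, y) = x**2 + x - 3*y**2 - 4*y.
  f_x(P) = -22, f_y(P) = -9 (gradient nonzero, so P is smooth).
Step 3: tangent line at P: -22·(x − 2) + -9·(y − -3) = 0.
Expanding: -22*x - 9*y + 17 = 0.


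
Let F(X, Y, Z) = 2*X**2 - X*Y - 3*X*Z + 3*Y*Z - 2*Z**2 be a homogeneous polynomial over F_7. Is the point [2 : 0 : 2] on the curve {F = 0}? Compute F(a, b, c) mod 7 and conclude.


F(2,0,2) ≡ 2 (mod 7); P is NOT on the curve.

Evaluate F(2, 0, 2) term-by-term (mod 7).
  2*X**2 ↦ 2·4·1·1 = 8
  -X*Y ↦ -1·2·0·1 = 0
  -3*X*Z ↦ -3·2·1·2 = -12
  3*Y*Z ↦ 3·1·0·2 = 0
  -2*Z**2 ↦ -2·1·1·4 = -8
Sum: F(2, 0, 2) = (8) + (0) + (-12) + (0) + (-8) = -12.
Reducing mod 7: -12 ≡ 2 (mod 7).
Since F(a, b, c) ≡ 2 ≠ 0 (mod 7), P does NOT lie on the curve.


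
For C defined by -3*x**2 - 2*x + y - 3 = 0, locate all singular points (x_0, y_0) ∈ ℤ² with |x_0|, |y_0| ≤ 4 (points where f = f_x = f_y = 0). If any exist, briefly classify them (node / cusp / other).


No singular points in the scanned grid; C is smooth there.

Compute partial derivatives:
  f_x = -6*x - 2.
  f_y = 1.
f_y = 1 is a nonzero constant, so f_y never vanishes: no point (x, y) can satisfy f = f_x = f_y = 0. In particular no (x, y) ∈ {−4, ..., 4}² is singular; the curve is smooth.


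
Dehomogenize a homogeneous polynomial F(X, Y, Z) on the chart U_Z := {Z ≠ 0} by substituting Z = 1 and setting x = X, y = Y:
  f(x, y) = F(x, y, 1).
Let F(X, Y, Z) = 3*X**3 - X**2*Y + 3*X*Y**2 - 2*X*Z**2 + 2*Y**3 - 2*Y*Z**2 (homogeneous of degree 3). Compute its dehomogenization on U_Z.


f(x, y) = 3*x**3 - x**2*y + 3*x*y**2 - 2*x + 2*y**3 - 2*y

On U_Z we set Z = 1. Each monomial c·X^i·Y^j·Z^k in F becomes c·x^i·y^j·1^k = c·x^i·y^j.
Substituting Z = 1: F(X, Y, 1) = 3*x**3 - x**2*y + 3*x*y**2 - 2*x + 2*y**3 - 2*y.
Note: deg(f) ≤ deg(F) = 3; strict inequality happens when F is divisible by Z (lost terms).


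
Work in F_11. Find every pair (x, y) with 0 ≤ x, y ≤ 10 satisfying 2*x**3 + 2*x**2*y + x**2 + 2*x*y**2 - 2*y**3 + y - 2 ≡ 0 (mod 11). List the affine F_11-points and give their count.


Affine F_11-points: {(1, 6), (3, 7), (5, 3), (5, 5), (5, 8), (6, 10), (7, 8), (8, 5), (9, 1), (9, 3), (9, 5), (10, 3)}; count = 12.

For each of the 121 pairs (x, y) ∈ F_11², evaluate f(x, y) mod 11. Record the zeros.
  x = 0: [0↦9, 1↦8, 2↦6, 3↦2, 4↦6, 5↦6, 6↦1, 7↦1, 8↦5, 9↦1, 10↦10]  zeros at y ∈ ∅
  x = 1: [0↦1, 1↦4, 2↦10, 3↦7, 4↦5, 5↦3, 6↦0, 7↦6, 8↦9, 9↦8, 10↦2]  zeros at y ∈ {6}
  x = 2: [0↦7, 1↦7, 2↦3, 3↦5, 4↦1, 5↦1, 6↦4, 7↦9, 8↦4, 9↦10, 10↦4]  zeros at y ∈ ∅
  x = 3: [0↦6, 1↦7, 2↦8, 3↦8, 4↦6, 5↦1, 6↦3, 7↦0, 8↦2, 9↦8, 10↦6]  zeros at y ∈ {7}
  x = 4: [0↦10, 1↦5, 2↦4, 3↦6, 4↦10, 5↦4, 6↦9, 7↦2, 8↦4, 9↦3, 10↦9]  zeros at y ∈ ∅
  x = 5: [0↦9, 1↦2, 2↦3, 3↦0, 4↦3, 5↦0, 6↦1, 7↦5, 8↦0, 9↦7, 10↦3]  zeros at y ∈ {3, 5, 8}
  x = 6: [0↦4, 1↦10, 2↦6, 3↦2, 4↦8, 5↦1, 6↦2, 7↦10, 8↦2, 9↦10, 10↦0]  zeros at y ∈ {10}
  x = 7: [0↦7, 1↦8, 2↦3, 3↦2, 4↦4, 5↦8, 6↦2, 7↦7, 8↦0, 9↦2, 10↦1]  zeros at y ∈ {8}
  x = 8: [0↦8, 1↦8, 2↦6, 3↦1, 4↦3, 5↦0, 6↦2, 7↦8, 8↦6, 9↦6, 10↦7]  zeros at y ∈ {5}
  x = 9: [0↦8, 1↦0, 2↦5, 3↦0, 4↦6, 5↦0, 6↦3, 7↦3, 8↦10, 9↦1, 10↦8]  zeros at y ∈ {1, 3, 5}
  x = 10: [0↦8, 1↦7, 2↦1, 3↦0, 4↦3, 5↦9, 6↦6, 7↦4, 8↦2, 9↦10, 10↦5]  zeros at y ∈ {3}
Collecting zeros: affine points = {(1, 6), (3, 7), (5, 3), (5, 5), (5, 8), (6, 10), (7, 8), (8, 5), (9, 1), (9, 3), (9, 5), (10, 3)}.
Total count |C(F_11)_aff| = 12.


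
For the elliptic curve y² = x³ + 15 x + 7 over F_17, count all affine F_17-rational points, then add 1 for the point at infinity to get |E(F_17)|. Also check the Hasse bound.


Affine points = {(7, 8), (7, 9), (9, 2), (9, 15), (10, 1), (10, 16), (13, 6), (13, 11), (16, 5), (16, 12)}; affine count = 10; |E(F_17)| = 11.

Discriminant check: Δ ∝ 4a³ + 27b² = 4·15³ + 27·7² = 4·3375 + 27·49 ≡ 16 (mod 17). Nonzero ⇒ E is nonsingular.
For each x ∈ F_17, compute rhs = x³ + 15·x + 7 mod 17, then count y ∈ F_17 with y² ≡ rhs.
  x = 0: rhs = 7, matching y values: none (0 points).
  x = 1: rhs = 6, matching y values: none (0 points).
  x = 2: rhs = 11, matching y values: none (0 points).
  x = 3: rhs = 11, matching y values: none (0 points).
  x = 4: rhs = 12, matching y values: none (0 points).
  x = 5: rhs = 3, matching y values: none (0 points).
  x = 6: rhs = 7, matching y values: none (0 points).
  x = 7: rhs = 13, matching y values: 8, 9 (2 points).
  x = 8: rhs = 10, matching y values: none (0 points).
  x = 9: rhs = 4, matching y values: 2, 15 (2 points).
  x = 10: rhs = 1, matching y values: 1, 16 (2 points).
  x = 11: rhs = 7, matching y values: none (0 points).
  x = 12: rhs = 11, matching y values: none (0 points).
  x = 13: rhs = 2, matching y values: 6, 11 (2 points).
  x = 14: rhs = 3, matching y values: none (0 points).
  x = 15: rhs = 3, matching y values: none (0 points).
  x = 16: rhs = 8, matching y values: 5, 12 (2 points).
Total affine count: 10.
Full point count |E(F_17)| = 10 + 1 = 11.
Hasse bound: |11 − (17+1)| = |-7| = 7 ≤ 2√17 ≈ 8.2462 ✓.


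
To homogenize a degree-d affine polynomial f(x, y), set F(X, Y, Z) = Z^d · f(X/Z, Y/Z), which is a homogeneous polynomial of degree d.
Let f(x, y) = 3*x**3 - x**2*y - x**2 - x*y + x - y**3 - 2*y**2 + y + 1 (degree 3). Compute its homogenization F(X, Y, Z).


F(X, Y, Z) = 3*X**3 - X**2*Y - X**2*Z - X*Y*Z + X*Z**2 - Y**3 - 2*Y**2*Z + Y*Z**2 + Z**3

deg(f) = 3.
Substitute x = X/Z, y = Y/Z into f, then multiply by Z^3.
  monomial 3·x^3·y^0 ↦ 3·X^3·Y^0·Z^0.
  monomial -1·x^2·y^1 ↦ -1·X^2·Y^1·Z^0.
  monomial -1·x^2·y^0 ↦ -1·X^2·Y^0·Z^1.
  monomial -1·x^1·y^1 ↦ -1·X^1·Y^1·Z^1.
  monomial 1·x^1·y^0 ↦ 1·X^1·Y^0·Z^2.
  monomial -1·x^0·y^3 ↦ -1·X^0·Y^3·Z^0.
  monomial -2·x^0·y^2 ↦ -2·X^0·Y^2·Z^1.
  monomial 1·x^0·y^1 ↦ 1·X^0·Y^1·Z^2.
  monomial 1·x^0·y^0 ↦ 1·X^0·Y^0·Z^3.
Collecting: F(X, Y, Z) = 3*X**3 - X**2*Y - X**2*Z - X*Y*Z + X*Z**2 - Y**3 - 2*Y**2*Z + Y*Z**2 + Z**3.


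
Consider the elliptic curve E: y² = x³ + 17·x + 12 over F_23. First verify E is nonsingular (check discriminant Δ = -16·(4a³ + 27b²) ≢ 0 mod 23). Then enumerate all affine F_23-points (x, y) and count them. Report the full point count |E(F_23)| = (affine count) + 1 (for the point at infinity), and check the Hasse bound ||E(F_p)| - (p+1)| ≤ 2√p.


Affine points = {(0, 9), (0, 14), (2, 10), (2, 13), (4, 11), (4, 12), (6, 10), (6, 13), (8, 4), (8, 19), (10, 3), (10, 20), (11, 9), (11, 14), (12, 9), (12, 14), (14, 2), (14, 21), (15, 10), (15, 13), (17, 4), (17, 19), (18, 3), (18, 20), (19, 8), (19, 15), (20, 7), (20, 16), (21, 4), (21, 19)}; affine count = 30; |E(F_23)| = 31.

Discriminant check: Δ ∝ 4a³ + 27b² = 4·17³ + 27·12² = 4·4913 + 27·144 ≡ 11 (mod 23). Nonzero ⇒ E is nonsingular.
For each x ∈ F_23, compute rhs = x³ + 17·x + 12 mod 23, then count y ∈ F_23 with y² ≡ rhs.
  x = 0: rhs = 12, matching y values: 9, 14 (2 points).
  x = 1: rhs = 7, matching y values: none (0 points).
  x = 2: rhs = 8, matching y values: 10, 13 (2 points).
  x = 3: rhs = 21, matching y values: none (0 points).
  x = 4: rhs = 6, matching y values: 11, 12 (2 points).
  x = 5: rhs = 15, matching y values: none (0 points).
  x = 6: rhs = 8, matching y values: 10, 13 (2 points).
  x = 7: rhs = 14, matching y values: none (0 points).
  x = 8: rhs = 16, matching y values: 4, 19 (2 points).
  x = 9: rhs = 20, matching y values: none (0 points).
  x = 10: rhs = 9, matching y values: 3, 20 (2 points).
  x = 11: rhs = 12, matching y values: 9, 14 (2 points).
  x = 12: rhs = 12, matching y values: 9, 14 (2 points).
  x = 13: rhs = 15, matching y values: none (0 points).
  x = 14: rhs = 4, matching y values: 2, 21 (2 points).
  x = 15: rhs = 8, matching y values: 10, 13 (2 points).
  x = 16: rhs = 10, matching y values: none (0 points).
  x = 17: rhs = 16, matching y values: 4, 19 (2 points).
  x = 18: rhs = 9, matching y values: 3, 20 (2 points).
  x = 19: rhs = 18, matching y values: 8, 15 (2 points).
  x = 20: rhs = 3, matching y values: 7, 16 (2 points).
  x = 21: rhs = 16, matching y values: 4, 19 (2 points).
  x = 22: rhs = 17, matching y values: none (0 points).
Total affine count: 30.
Full point count |E(F_23)| = 30 + 1 = 31.
Hasse bound: |31 − (23+1)| = |7| = 7 ≤ 2√23 ≈ 9.5917 ✓.


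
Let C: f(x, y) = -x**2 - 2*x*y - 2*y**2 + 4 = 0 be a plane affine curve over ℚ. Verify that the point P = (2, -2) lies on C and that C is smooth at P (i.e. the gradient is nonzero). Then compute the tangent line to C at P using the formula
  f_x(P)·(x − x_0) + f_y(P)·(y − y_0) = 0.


Tangent line at P: 4*y + 8 = 0.

Step 1: f(2, -2) = 0, so P lies on C.
Step 2: partial derivatives
  f_x(x, y) = -2*x - 2*y, f_y(x, y) = -2*x - 4*y.
  f_x(P) = 0, f_y(P) = 4 (gradient nonzero, so P is smooth).
Step 3: tangent line at P: 0·(x − 2) + 4·(y − -2) = 0.
Expanding: 4*y + 8 = 0.


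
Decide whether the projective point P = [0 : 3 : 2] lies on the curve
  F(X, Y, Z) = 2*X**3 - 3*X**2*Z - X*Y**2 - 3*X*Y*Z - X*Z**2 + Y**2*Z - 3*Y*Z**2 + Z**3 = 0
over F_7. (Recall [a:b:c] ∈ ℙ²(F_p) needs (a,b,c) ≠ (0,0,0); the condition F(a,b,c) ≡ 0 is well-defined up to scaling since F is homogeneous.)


F(0,3,2) ≡ 4 (mod 7); P is NOT on the curve.

Evaluate F(0, 3, 2) term-by-term (mod 7).
  2*X**3 ↦ 2·0·1·1 = 0
  -3*X**2*Z ↦ -3·0·1·2 = 0
  -X*Y**2 ↦ -1·0·9·1 = 0
  -3*X*Y*Z ↦ -3·0·3·2 = 0
  -X*Z**2 ↦ -1·0·1·4 = 0
  Y**2*Z ↦ 1·1·9·2 = 18
  -3*Y*Z**2 ↦ -3·1·3·4 = -36
  Z**3 ↦ 1·1·1·8 = 8
Sum: F(0, 3, 2) = (0) + (0) + (0) + (0) + (0) + (18) + (-36) + (8) = -10.
Reducing mod 7: -10 ≡ 4 (mod 7).
Since F(a, b, c) ≡ 4 ≠ 0 (mod 7), P does NOT lie on the curve.


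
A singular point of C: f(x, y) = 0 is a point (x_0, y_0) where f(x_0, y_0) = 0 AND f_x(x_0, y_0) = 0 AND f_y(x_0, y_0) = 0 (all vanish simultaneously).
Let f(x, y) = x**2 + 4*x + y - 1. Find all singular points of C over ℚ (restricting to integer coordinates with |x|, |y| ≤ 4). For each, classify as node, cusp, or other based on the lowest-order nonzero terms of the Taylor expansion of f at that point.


No singular points in the scanned grid; C is smooth there.

Compute partial derivatives:
  f_x = 2*x + 4.
  f_y = 1.
f_y = 1 is a nonzero constant, so f_y never vanishes: no point (x, y) can satisfy f = f_x = f_y = 0. In particular no (x, y) ∈ {−4, ..., 4}² is singular; the curve is smooth.


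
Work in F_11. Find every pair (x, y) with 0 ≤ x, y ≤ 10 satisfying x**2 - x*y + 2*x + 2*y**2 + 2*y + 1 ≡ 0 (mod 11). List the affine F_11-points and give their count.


Affine F_11-points: {(2, 1), (2, 10), (3, 2), (3, 4), (6, 3), (6, 10), (8, 1), (8, 2), (10, 0), (10, 4)}; count = 10.

For each of the 121 pairs (x, y) ∈ F_11², evaluate f(x, y) mod 11. Record the zeros.
  x = 0: [0↦1, 1↦5, 2↦2, 3↦3, 4↦8, 5↦6, 6↦8, 7↦3, 8↦2, 9↦5, 10↦1]  zeros at y ∈ ∅
  x = 1: [0↦4, 1↦7, 2↦3, 3↦3, 4↦7, 5↦4, 6↦5, 7↦10, 8↦8, 9↦10, 10↦5]  zeros at y ∈ ∅
  x = 2: [0↦9, 1↦0, 2↦6, 3↦5, 4↦8, 5↦4, 6↦4, 7↦8, 8↦5, 9↦6, 10↦0]  zeros at y ∈ {1, 10}
  x = 3: [0↦5, 1↦6, 2↦0, 3↦9, 4↦0, 5↦6, 6↦5, 7↦8, 8↦4, 9↦4, 10↦8]  zeros at y ∈ {2, 4}
  x = 4: [0↦3, 1↦3, 2↦7, 3↦4, 4↦5, 5↦10, 6↦8, 7↦10, 8↦5, 9↦4, 10↦7]  zeros at y ∈ ∅
  x = 5: [0↦3, 1↦2, 2↦5, 3↦1, 4↦1, 5↦5, 6↦2, 7↦3, 8↦8, 9↦6, 10↦8]  zeros at y ∈ ∅
  x = 6: [0↦5, 1↦3, 2↦5, 3↦0, 4↦10, 5↦2, 6↦9, 7↦9, 8↦2, 9↦10, 10↦0]  zeros at y ∈ {3, 10}
  x = 7: [0↦9, 1↦6, 2↦7, 3↦1, 4↦10, 5↦1, 6↦7, 7↦6, 8↦9, 9↦5, 10↦5]  zeros at y ∈ ∅
  x = 8: [0↦4, 1↦0, 2↦0, 3↦4, 4↦1, 5↦2, 6↦7, 7↦5, 8↦7, 9↦2, 10↦1]  zeros at y ∈ {1, 2}
  x = 9: [0↦1, 1↦7, 2↦6, 3↦9, 4↦5, 5↦5, 6↦9, 7↦6, 8↦7, 9↦1, 10↦10]  zeros at y ∈ ∅
  x = 10: [0↦0, 1↦5, 2↦3, 3↦5, 4↦0, 5↦10, 6↦2, 7↦9, 8↦9, 9↦2, 10↦10]  zeros at y ∈ {0, 4}
Collecting zeros: affine points = {(2, 1), (2, 10), (3, 2), (3, 4), (6, 3), (6, 10), (8, 1), (8, 2), (10, 0), (10, 4)}.
Total count |C(F_11)_aff| = 10.


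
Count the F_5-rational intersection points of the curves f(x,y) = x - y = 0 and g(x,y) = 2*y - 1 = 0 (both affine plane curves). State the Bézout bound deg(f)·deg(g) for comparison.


Common zeros: {(3, 3)}; count = 1; Bézout bound = 1.

deg(f) = 1, deg(g) = 1, so Bézout bound = 1.
Scan x ∈ F_5. For each x, list the y ∈ F_5 with f(x, y) ≡ 0 and those with g(x, y) ≡ 0 (mod 5); the common zeros in that column are the intersection.
  x = 0: f ≡ 0 at y ∈ {0}; g ≡ 0 at y ∈ {3}; common: ∅.
  x = 1: f ≡ 0 at y ∈ {1}; g ≡ 0 at y ∈ {3}; common: ∅.
  x = 2: f ≡ 0 at y ∈ {2}; g ≡ 0 at y ∈ {3}; common: ∅.
  x = 3: f ≡ 0 at y ∈ {3}; g ≡ 0 at y ∈ {3}; common: {3}.
  x = 4: f ≡ 0 at y ∈ {4}; g ≡ 0 at y ∈ {3}; common: ∅.
Collecting: common zeros = {(3, 3)}, so the count is 1.
Comparison with the Bézout bound: 1 ≤ 1 = deg(f)·deg(g), as expected for curves with no common component (the bound is attained).


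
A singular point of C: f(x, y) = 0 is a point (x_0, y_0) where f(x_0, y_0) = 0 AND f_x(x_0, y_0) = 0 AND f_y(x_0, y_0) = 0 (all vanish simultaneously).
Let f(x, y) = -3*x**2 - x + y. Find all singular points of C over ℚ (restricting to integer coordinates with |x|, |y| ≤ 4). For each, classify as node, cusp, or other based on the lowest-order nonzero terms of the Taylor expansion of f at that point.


No singular points in the scanned grid; C is smooth there.

Compute partial derivatives:
  f_x = -6*x - 1.
  f_y = 1.
f_y = 1 is a nonzero constant, so f_y never vanishes: no point (x, y) can satisfy f = f_x = f_y = 0. In particular no (x, y) ∈ {−4, ..., 4}² is singular; the curve is smooth.


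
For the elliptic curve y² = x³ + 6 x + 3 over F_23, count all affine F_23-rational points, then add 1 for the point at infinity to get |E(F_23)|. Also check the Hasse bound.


Affine points = {(0, 7), (0, 16), (2, 0), (3, 5), (3, 18), (6, 5), (6, 18), (9, 2), (9, 21), (12, 3), (12, 20), (13, 1), (13, 22), (14, 5), (14, 18), (15, 8), (15, 15), (16, 3), (16, 20), (17, 2), (17, 21), (18, 3), (18, 20), (20, 2), (20, 21), (21, 11), (21, 12)}; affine count = 27; |E(F_23)| = 28.

Discriminant check: Δ ∝ 4a³ + 27b² = 4·6³ + 27·3² = 4·216 + 27·9 ≡ 3 (mod 23). Nonzero ⇒ E is nonsingular.
For each x ∈ F_23, compute rhs = x³ + 6·x + 3 mod 23, then count y ∈ F_23 with y² ≡ rhs.
  x = 0: rhs = 3, matching y values: 7, 16 (2 points).
  x = 1: rhs = 10, matching y values: none (0 points).
  x = 2: rhs = 0, matching y values: 0 (1 points).
  x = 3: rhs = 2, matching y values: 5, 18 (2 points).
  x = 4: rhs = 22, matching y values: none (0 points).
  x = 5: rhs = 20, matching y values: none (0 points).
  x = 6: rhs = 2, matching y values: 5, 18 (2 points).
  x = 7: rhs = 20, matching y values: none (0 points).
  x = 8: rhs = 11, matching y values: none (0 points).
  x = 9: rhs = 4, matching y values: 2, 21 (2 points).
  x = 10: rhs = 5, matching y values: none (0 points).
  x = 11: rhs = 20, matching y values: none (0 points).
  x = 12: rhs = 9, matching y values: 3, 20 (2 points).
  x = 13: rhs = 1, matching y values: 1, 22 (2 points).
  x = 14: rhs = 2, matching y values: 5, 18 (2 points).
  x = 15: rhs = 18, matching y values: 8, 15 (2 points).
  x = 16: rhs = 9, matching y values: 3, 20 (2 points).
  x = 17: rhs = 4, matching y values: 2, 21 (2 points).
  x = 18: rhs = 9, matching y values: 3, 20 (2 points).
  x = 19: rhs = 7, matching y values: none (0 points).
  x = 20: rhs = 4, matching y values: 2, 21 (2 points).
  x = 21: rhs = 6, matching y values: 11, 12 (2 points).
  x = 22: rhs = 19, matching y values: none (0 points).
Total affine count: 27.
Full point count |E(F_23)| = 27 + 1 = 28.
Hasse bound: |28 − (23+1)| = |4| = 4 ≤ 2√23 ≈ 9.5917 ✓.


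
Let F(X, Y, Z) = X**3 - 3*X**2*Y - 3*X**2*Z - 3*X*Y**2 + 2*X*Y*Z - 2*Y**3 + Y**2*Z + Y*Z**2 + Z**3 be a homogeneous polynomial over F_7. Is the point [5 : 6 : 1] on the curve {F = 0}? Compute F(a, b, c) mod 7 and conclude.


F(5,6,1) ≡ 5 (mod 7); P is NOT on the curve.

Evaluate F(5, 6, 1) term-by-term (mod 7).
  X**3 ↦ 1·125·1·1 = 125
  -3*X**2*Y ↦ -3·25·6·1 = -450
  -3*X**2*Z ↦ -3·25·1·1 = -75
  -3*X*Y**2 ↦ -3·5·36·1 = -540
  2*X*Y*Z ↦ 2·5·6·1 = 60
  -2*Y**3 ↦ -2·1·216·1 = -432
  Y**2*Z ↦ 1·1·36·1 = 36
  Y*Z**2 ↦ 1·1·6·1 = 6
  Z**3 ↦ 1·1·1·1 = 1
Sum: F(5, 6, 1) = (125) + (-450) + (-75) + (-540) + (60) + (-432) + (36) + (6) + (1) = -1269.
Reducing mod 7: -1269 ≡ 5 (mod 7).
Since F(a, b, c) ≡ 5 ≠ 0 (mod 7), P does NOT lie on the curve.


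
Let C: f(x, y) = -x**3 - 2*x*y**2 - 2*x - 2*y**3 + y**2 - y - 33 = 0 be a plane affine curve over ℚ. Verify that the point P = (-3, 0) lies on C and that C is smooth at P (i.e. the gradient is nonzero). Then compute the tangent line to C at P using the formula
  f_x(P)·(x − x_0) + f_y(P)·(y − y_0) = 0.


Tangent line at P: -29*x - y - 87 = 0.

Step 1: f(-3, 0) = 0, so P lies on C.
Step 2: partial derivatives
  f_x(x, y) = -3*x**2 - 2*y**2 - 2, f_y(x, y) = -4*x*y - 6*y**2 + 2*y - 1.
  f_x(P) = -29, f_y(P) = -1 (gradient nonzero, so P is smooth).
Step 3: tangent line at P: -29·(x − -3) + -1·(y − 0) = 0.
Expanding: -29*x - y - 87 = 0.


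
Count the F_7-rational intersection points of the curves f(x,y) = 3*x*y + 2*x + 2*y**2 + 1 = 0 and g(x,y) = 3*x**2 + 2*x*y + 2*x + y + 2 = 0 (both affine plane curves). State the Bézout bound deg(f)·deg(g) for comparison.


Common zeros: {(3, 0), (3, 6), (5, 1)}; count = 3; Bézout bound = 4.

deg(f) = 2, deg(g) = 2, so Bézout bound = 4.
Scan x ∈ F_7. For each x, list the y ∈ F_7 with f(x, y) ≡ 0 and those with g(x, y) ≡ 0 (mod 7); the common zeros in that column are the intersection.
  x = 0: f ≡ 0 at y ∈ ∅; g ≡ 0 at y ∈ {5}; common: ∅.
  x = 1: f ≡ 0 at y ∈ ∅; g ≡ 0 at y ∈ {0}; common: ∅.
  x = 2: f ≡ 0 at y ∈ ∅; g ≡ 0 at y ∈ {2}; common: ∅.
  x = 3: f ≡ 0 at y ∈ {0, 6}; g ≡ 0 at y ∈ {0, 1, 2, 3, 4, 5, 6}; common: {0, 6}.
  x = 4: f ≡ 0 at y ∈ {3, 5}; g ≡ 0 at y ∈ {6}; common: ∅.
  x = 5: f ≡ 0 at y ∈ {1, 2}; g ≡ 0 at y ∈ {1}; common: {1}.
  x = 6: f ≡ 0 at y ∈ ∅; g ≡ 0 at y ∈ {3}; common: ∅.
Collecting: common zeros = {(3, 0), (3, 6), (5, 1)}, so the count is 3.
Comparison with the Bézout bound: 3 ≤ 4 = deg(f)·deg(g), as expected for curves with no common component (the affine F_7-count falls short of the bound because intersections may lie at infinity, over extension fields, or carry multiplicity).


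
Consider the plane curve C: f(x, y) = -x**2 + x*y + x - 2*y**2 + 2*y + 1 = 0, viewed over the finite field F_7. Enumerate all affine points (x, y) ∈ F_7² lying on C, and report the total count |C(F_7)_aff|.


Affine F_7-points: {(2, 3), (2, 6), (4, 1), (4, 2), (5, 1), (5, 6), (6, 2)}; count = 7.

For each of the 49 pairs (x, y) ∈ F_7², evaluate f(x, y) mod 7. Record the zeros.
  x = 0: [0↦1, 1↦1, 2↦4, 3↦3, 4↦5, 5↦3, 6↦4]  zeros at y ∈ ∅
  x = 1: [0↦1, 1↦2, 2↦6, 3↦6, 4↦2, 5↦1, 6↦3]  zeros at y ∈ ∅
  x = 2: [0↦6, 1↦1, 2↦6, 3↦0, 4↦4, 5↦4, 6↦0]  zeros at y ∈ {3, 6}
  x = 3: [0↦2, 1↦5, 2↦4, 3↦6, 4↦4, 5↦5, 6↦2]  zeros at y ∈ ∅
  x = 4: [0↦3, 1↦0, 2↦0, 3↦3, 4↦2, 5↦4, 6↦2]  zeros at y ∈ {1, 2}
  x = 5: [0↦2, 1↦0, 2↦1, 3↦5, 4↦5, 5↦1, 6↦0]  zeros at y ∈ {1, 6}
  x = 6: [0↦6, 1↦5, 2↦0, 3↦5, 4↦6, 5↦3, 6↦3]  zeros at y ∈ {2}
Collecting zeros: affine points = {(2, 3), (2, 6), (4, 1), (4, 2), (5, 1), (5, 6), (6, 2)}.
Total count |C(F_7)_aff| = 7.


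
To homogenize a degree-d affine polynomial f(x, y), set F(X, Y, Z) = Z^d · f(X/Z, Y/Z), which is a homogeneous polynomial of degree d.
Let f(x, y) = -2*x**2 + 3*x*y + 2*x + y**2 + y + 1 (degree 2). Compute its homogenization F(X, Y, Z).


F(X, Y, Z) = -2*X**2 + 3*X*Y + 2*X*Z + Y**2 + Y*Z + Z**2

deg(f) = 2.
Substitute x = X/Z, y = Y/Z into f, then multiply by Z^2.
  monomial -2·x^2·y^0 ↦ -2·X^2·Y^0·Z^0.
  monomial 3·x^1·y^1 ↦ 3·X^1·Y^1·Z^0.
  monomial 2·x^1·y^0 ↦ 2·X^1·Y^0·Z^1.
  monomial 1·x^0·y^2 ↦ 1·X^0·Y^2·Z^0.
  monomial 1·x^0·y^1 ↦ 1·X^0·Y^1·Z^1.
  monomial 1·x^0·y^0 ↦ 1·X^0·Y^0·Z^2.
Collecting: F(X, Y, Z) = -2*X**2 + 3*X*Y + 2*X*Z + Y**2 + Y*Z + Z**2.


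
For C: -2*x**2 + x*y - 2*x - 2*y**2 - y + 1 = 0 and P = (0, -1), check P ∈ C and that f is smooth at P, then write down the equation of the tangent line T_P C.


Tangent line at P: -3*x + 3*y + 3 = 0.

Step 1: f(0, -1) = 0, so P lies on C.
Step 2: partial derivatives
  f_x(x, y) = -4*x + y - 2, f_y(x, y) = x - 4*y - 1.
  f_x(P) = -3, f_y(P) = 3 (gradient nonzero, so P is smooth).
Step 3: tangent line at P: -3·(x − 0) + 3·(y − -1) = 0.
Expanding: -3*x + 3*y + 3 = 0.


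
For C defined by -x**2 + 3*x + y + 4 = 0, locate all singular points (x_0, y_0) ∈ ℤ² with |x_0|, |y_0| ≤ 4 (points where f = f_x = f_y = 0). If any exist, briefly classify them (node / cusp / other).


No singular points in the scanned grid; C is smooth there.

Compute partial derivatives:
  f_x = 3 - 2*x.
  f_y = 1.
f_y = 1 is a nonzero constant, so f_y never vanishes: no point (x, y) can satisfy f = f_x = f_y = 0. In particular no (x, y) ∈ {−4, ..., 4}² is singular; the curve is smooth.


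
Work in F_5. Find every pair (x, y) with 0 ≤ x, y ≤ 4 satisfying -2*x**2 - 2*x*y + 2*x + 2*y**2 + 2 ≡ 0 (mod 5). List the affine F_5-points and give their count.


Affine F_5-points: {(0, 2), (0, 3), (3, 0), (3, 3), (4, 2)}; count = 5.

For each of the 25 pairs (x, y) ∈ F_5², evaluate f(x, y) mod 5. Record the zeros.
  x = 0: [0↦2, 1↦4, 2↦0, 3↦0, 4↦4]  zeros at y ∈ {2, 3}
  x = 1: [0↦2, 1↦2, 2↦1, 3↦4, 4↦1]  zeros at y ∈ ∅
  x = 2: [0↦3, 1↦1, 2↦3, 3↦4, 4↦4]  zeros at y ∈ ∅
  x = 3: [0↦0, 1↦1, 2↦1, 3↦0, 4↦3]  zeros at y ∈ {0, 3}
  x = 4: [0↦3, 1↦2, 2↦0, 3↦2, 4↦3]  zeros at y ∈ {2}
Collecting zeros: affine points = {(0, 2), (0, 3), (3, 0), (3, 3), (4, 2)}.
Total count |C(F_5)_aff| = 5.


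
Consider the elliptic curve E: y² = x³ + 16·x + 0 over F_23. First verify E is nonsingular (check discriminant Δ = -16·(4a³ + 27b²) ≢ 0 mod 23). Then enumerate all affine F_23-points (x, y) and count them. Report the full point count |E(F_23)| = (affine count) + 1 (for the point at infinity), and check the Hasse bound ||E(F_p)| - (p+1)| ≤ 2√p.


Affine points = {(0, 0), (3, 11), (3, 12), (4, 6), (4, 17), (6, 6), (6, 17), (7, 8), (7, 15), (11, 9), (11, 14), (13, 6), (13, 17), (14, 1), (14, 22), (15, 2), (15, 21), (18, 5), (18, 18), (21, 11), (21, 12), (22, 11), (22, 12)}; affine count = 23; |E(F_23)| = 24.

Discriminant check: Δ ∝ 4a³ + 27b² = 4·16³ + 27·0² = 4·4096 + 27·0 ≡ 8 (mod 23). Nonzero ⇒ E is nonsingular.
For each x ∈ F_23, compute rhs = x³ + 16·x + 0 mod 23, then count y ∈ F_23 with y² ≡ rhs.
  x = 0: rhs = 0, matching y values: 0 (1 points).
  x = 1: rhs = 17, matching y values: none (0 points).
  x = 2: rhs = 17, matching y values: none (0 points).
  x = 3: rhs = 6, matching y values: 11, 12 (2 points).
  x = 4: rhs = 13, matching y values: 6, 17 (2 points).
  x = 5: rhs = 21, matching y values: none (0 points).
  x = 6: rhs = 13, matching y values: 6, 17 (2 points).
  x = 7: rhs = 18, matching y values: 8, 15 (2 points).
  x = 8: rhs = 19, matching y values: none (0 points).
  x = 9: rhs = 22, matching y values: none (0 points).
  x = 10: rhs = 10, matching y values: none (0 points).
  x = 11: rhs = 12, matching y values: 9, 14 (2 points).
  x = 12: rhs = 11, matching y values: none (0 points).
  x = 13: rhs = 13, matching y values: 6, 17 (2 points).
  x = 14: rhs = 1, matching y values: 1, 22 (2 points).
  x = 15: rhs = 4, matching y values: 2, 21 (2 points).
  x = 16: rhs = 5, matching y values: none (0 points).
  x = 17: rhs = 10, matching y values: none (0 points).
  x = 18: rhs = 2, matching y values: 5, 18 (2 points).
  x = 19: rhs = 10, matching y values: none (0 points).
  x = 20: rhs = 17, matching y values: none (0 points).
  x = 21: rhs = 6, matching y values: 11, 12 (2 points).
  x = 22: rhs = 6, matching y values: 11, 12 (2 points).
Total affine count: 23.
Full point count |E(F_23)| = 23 + 1 = 24.
Hasse bound: |24 − (23+1)| = |0| = 0 ≤ 2√23 ≈ 9.5917 ✓.


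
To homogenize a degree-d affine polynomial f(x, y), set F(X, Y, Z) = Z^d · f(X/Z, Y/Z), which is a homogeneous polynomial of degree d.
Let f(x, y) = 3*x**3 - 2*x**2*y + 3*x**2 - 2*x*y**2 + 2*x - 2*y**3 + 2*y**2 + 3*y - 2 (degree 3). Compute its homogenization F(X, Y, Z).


F(X, Y, Z) = 3*X**3 - 2*X**2*Y + 3*X**2*Z - 2*X*Y**2 + 2*X*Z**2 - 2*Y**3 + 2*Y**2*Z + 3*Y*Z**2 - 2*Z**3

deg(f) = 3.
Substitute x = X/Z, y = Y/Z into f, then multiply by Z^3.
  monomial 3·x^3·y^0 ↦ 3·X^3·Y^0·Z^0.
  monomial -2·x^2·y^1 ↦ -2·X^2·Y^1·Z^0.
  monomial 3·x^2·y^0 ↦ 3·X^2·Y^0·Z^1.
  monomial -2·x^1·y^2 ↦ -2·X^1·Y^2·Z^0.
  monomial 2·x^1·y^0 ↦ 2·X^1·Y^0·Z^2.
  monomial -2·x^0·y^3 ↦ -2·X^0·Y^3·Z^0.
  monomial 2·x^0·y^2 ↦ 2·X^0·Y^2·Z^1.
  monomial 3·x^0·y^1 ↦ 3·X^0·Y^1·Z^2.
  monomial -2·x^0·y^0 ↦ -2·X^0·Y^0·Z^3.
Collecting: F(X, Y, Z) = 3*X**3 - 2*X**2*Y + 3*X**2*Z - 2*X*Y**2 + 2*X*Z**2 - 2*Y**3 + 2*Y**2*Z + 3*Y*Z**2 - 2*Z**3.


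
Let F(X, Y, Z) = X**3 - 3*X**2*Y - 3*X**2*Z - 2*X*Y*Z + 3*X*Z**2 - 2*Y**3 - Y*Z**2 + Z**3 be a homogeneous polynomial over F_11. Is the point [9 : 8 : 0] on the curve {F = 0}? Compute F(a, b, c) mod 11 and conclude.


F(9,8,0) ≡ 5 (mod 11); P is NOT on the curve.

Evaluate F(9, 8, 0) term-by-term (mod 11).
  X**3 ↦ 1·729·1·1 = 729
  -3*X**2*Y ↦ -3·81·8·1 = -1944
  -3*X**2*Z ↦ -3·81·1·0 = 0
  -2*X*Y*Z ↦ -2·9·8·0 = 0
  3*X*Z**2 ↦ 3·9·1·0 = 0
  -2*Y**3 ↦ -2·1·512·1 = -1024
  -Y*Z**2 ↦ -1·1·8·0 = 0
  Z**3 ↦ 1·1·1·0 = 0
Sum: F(9, 8, 0) = (729) + (-1944) + (0) + (0) + (0) + (-1024) + (0) + (0) = -2239.
Reducing mod 11: -2239 ≡ 5 (mod 11).
Since F(a, b, c) ≡ 5 ≠ 0 (mod 11), P does NOT lie on the curve.


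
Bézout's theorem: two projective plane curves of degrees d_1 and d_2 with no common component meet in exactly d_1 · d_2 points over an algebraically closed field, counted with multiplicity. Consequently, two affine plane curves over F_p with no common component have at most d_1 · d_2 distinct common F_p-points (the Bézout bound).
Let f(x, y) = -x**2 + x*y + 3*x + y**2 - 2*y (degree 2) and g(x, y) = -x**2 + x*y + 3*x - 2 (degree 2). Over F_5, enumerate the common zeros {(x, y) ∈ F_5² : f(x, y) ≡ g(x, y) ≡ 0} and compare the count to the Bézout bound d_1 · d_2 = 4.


Common zeros: {(3, 4), (4, 4)}; count = 2; Bézout bound = 4.

deg(f) = 2, deg(g) = 2, so Bézout bound = 4.
Scan x ∈ F_5. For each x, list the y ∈ F_5 with f(x, y) ≡ 0 and those with g(x, y) ≡ 0 (mod 5); the common zeros in that column are the intersection.
  x = 0: f ≡ 0 at y ∈ {0, 2}; g ≡ 0 at y ∈ ∅; common: ∅.
  x = 1: f ≡ 0 at y ∈ ∅; g ≡ 0 at y ∈ {0}; common: ∅.
  x = 2: f ≡ 0 at y ∈ ∅; g ≡ 0 at y ∈ {0}; common: ∅.
  x = 3: f ≡ 0 at y ∈ {0, 4}; g ≡ 0 at y ∈ {4}; common: {4}.
  x = 4: f ≡ 0 at y ∈ {4}; g ≡ 0 at y ∈ {4}; common: {4}.
Collecting: common zeros = {(3, 4), (4, 4)}, so the count is 2.
Comparison with the Bézout bound: 2 ≤ 4 = deg(f)·deg(g), as expected for curves with no common component (the affine F_5-count falls short of the bound because intersections may lie at infinity, over extension fields, or carry multiplicity).
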